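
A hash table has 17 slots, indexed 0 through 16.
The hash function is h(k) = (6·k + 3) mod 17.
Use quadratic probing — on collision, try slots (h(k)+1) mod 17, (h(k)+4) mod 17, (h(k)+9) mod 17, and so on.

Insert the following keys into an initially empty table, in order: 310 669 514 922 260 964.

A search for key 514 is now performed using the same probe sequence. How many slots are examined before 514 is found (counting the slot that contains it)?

2

310: h=10 → slot 10
669: h=5 → slot 5
514: h=10, probe 10,11 → slot 11
922: h=10, probe 10,11,14 → slot 14
260: h=16 → slot 16
964: h=7 → slot 7
Table: [—, —, —, —, —, 669, —, 964, —, —, 310, 514, —, —, 922, —, 260]
Lookup 514: h=10, probe 10,11 → found at 11.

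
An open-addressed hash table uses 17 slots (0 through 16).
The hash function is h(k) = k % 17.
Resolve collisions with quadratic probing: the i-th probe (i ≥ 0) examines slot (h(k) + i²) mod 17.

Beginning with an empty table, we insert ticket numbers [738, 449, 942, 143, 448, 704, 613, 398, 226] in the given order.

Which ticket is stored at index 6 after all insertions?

448

738: h=7 → slot 7
449: h=7, probe 7,8 → slot 8
942: h=7, probe 7,8,11 → slot 11
143: h=7, probe 7,8,11,16 → slot 16
448: h=6 → slot 6
704: h=7, probe 7,8,11,16,6,15 → slot 15
613: h=1 → slot 1
398: h=7, probe 7,8,11,16,6,15,9 → slot 9
226: h=5 → slot 5
Table: [., 613, ., ., ., 226, 448, 738, 449, 398, ., 942, ., ., ., 704, 143]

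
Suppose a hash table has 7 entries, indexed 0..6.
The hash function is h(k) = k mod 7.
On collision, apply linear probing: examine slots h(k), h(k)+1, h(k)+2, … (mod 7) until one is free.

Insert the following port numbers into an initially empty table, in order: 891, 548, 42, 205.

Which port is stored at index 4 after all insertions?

891 hashes to 2; slot 2 is free -> place at 2.
548 hashes to 2; 2 taken -> place at 3.
42 hashes to 0; slot 0 is free -> place at 0.
205 hashes to 2; 2,3 taken -> place at 4.
Table: [42, —, 891, 548, 205, —, —]

205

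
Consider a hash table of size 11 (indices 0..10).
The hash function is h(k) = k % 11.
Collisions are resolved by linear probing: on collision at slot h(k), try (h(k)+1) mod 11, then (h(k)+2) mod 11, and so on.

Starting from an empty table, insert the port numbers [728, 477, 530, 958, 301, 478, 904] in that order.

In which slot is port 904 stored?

728: h=2 => slot 2
477: h=4 => slot 4
530: h=2, probe 2,3 => slot 3
958: h=1 => slot 1
301: h=4, probe 4,5 => slot 5
478: h=5, probe 5,6 => slot 6
904: h=2, probe 2,3,4,5,6,7 => slot 7
Table: [—, 958, 728, 530, 477, 301, 478, 904, —, —, —]

7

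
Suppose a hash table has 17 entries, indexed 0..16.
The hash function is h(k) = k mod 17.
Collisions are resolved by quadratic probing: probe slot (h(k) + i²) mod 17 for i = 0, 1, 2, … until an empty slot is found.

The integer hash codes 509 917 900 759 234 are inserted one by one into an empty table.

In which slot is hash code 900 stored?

3

Insert 509: h=16, slot 16 empty -> index 16.
Insert 917: h=16, slot 16 occupied -> index 0.
Insert 900: h=16, slots 16,0 occupied -> index 3.
Insert 759: h=11, slot 11 empty -> index 11.
Insert 234: h=13, slot 13 empty -> index 13.
Table: [917, ∅, ∅, 900, ∅, ∅, ∅, ∅, ∅, ∅, ∅, 759, ∅, 234, ∅, ∅, 509]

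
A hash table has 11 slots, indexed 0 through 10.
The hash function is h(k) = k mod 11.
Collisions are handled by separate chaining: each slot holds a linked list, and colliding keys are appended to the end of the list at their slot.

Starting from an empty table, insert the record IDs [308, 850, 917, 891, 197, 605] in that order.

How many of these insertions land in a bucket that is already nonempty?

Insert 308: h=0, bucket 0 empty → new chain.
Insert 850: h=3, bucket 3 empty → new chain.
Insert 917: h=4, bucket 4 empty → new chain.
Insert 891: h=0, bucket 0 nonempty → append to chain.
Insert 197: h=10, bucket 10 empty → new chain.
Insert 605: h=0, bucket 0 nonempty → append to chain.
Final buckets:
0: 308 -> 891 -> 605
1: _
2: _
3: 850
4: 917
5: _
6: _
7: _
8: _
9: _
10: 197

2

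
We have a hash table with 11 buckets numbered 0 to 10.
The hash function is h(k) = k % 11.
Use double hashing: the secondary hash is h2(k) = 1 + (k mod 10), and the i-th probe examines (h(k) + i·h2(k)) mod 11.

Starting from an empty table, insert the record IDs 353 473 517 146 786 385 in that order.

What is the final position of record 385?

6

353 hashes to 1; slot 1 is free → place at 1.
473 hashes to 0; slot 0 is free → place at 0.
517 hashes to 0, h2=8; 0 taken → place at 8.
146 hashes to 3; slot 3 is free → place at 3.
786 hashes to 5; slot 5 is free → place at 5.
385 hashes to 0, h2=6; 0 taken → place at 6.
Table: [473, 353, ., 146, ., 786, 385, ., 517, ., .]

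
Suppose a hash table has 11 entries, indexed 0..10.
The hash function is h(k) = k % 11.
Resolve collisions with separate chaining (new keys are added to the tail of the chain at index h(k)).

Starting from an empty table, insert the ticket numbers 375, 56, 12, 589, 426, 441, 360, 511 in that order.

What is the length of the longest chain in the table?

Insert 375: h=1, bucket 1 empty → new chain.
Insert 56: h=1, bucket 1 nonempty → append to chain.
Insert 12: h=1, bucket 1 nonempty → append to chain.
Insert 589: h=6, bucket 6 empty → new chain.
Insert 426: h=8, bucket 8 empty → new chain.
Insert 441: h=1, bucket 1 nonempty → append to chain.
Insert 360: h=8, bucket 8 nonempty → append to chain.
Insert 511: h=5, bucket 5 empty → new chain.
Final buckets:
0: .
1: 375 -> 56 -> 12 -> 441
2: .
3: .
4: .
5: 511
6: 589
7: .
8: 426 -> 360
9: .
10: .

4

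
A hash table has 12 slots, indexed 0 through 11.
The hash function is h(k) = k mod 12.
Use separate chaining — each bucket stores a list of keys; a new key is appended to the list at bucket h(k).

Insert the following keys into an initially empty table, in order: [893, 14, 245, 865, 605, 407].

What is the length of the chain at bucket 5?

893 -> bucket 5
14 -> bucket 2
245 -> bucket 5 (collision)
865 -> bucket 1
605 -> bucket 5 (collision)
407 -> bucket 11
Final buckets:
0: _
1: 865
2: 14
3: _
4: _
5: 893 -> 245 -> 605
6: _
7: _
8: _
9: _
10: _
11: 407

3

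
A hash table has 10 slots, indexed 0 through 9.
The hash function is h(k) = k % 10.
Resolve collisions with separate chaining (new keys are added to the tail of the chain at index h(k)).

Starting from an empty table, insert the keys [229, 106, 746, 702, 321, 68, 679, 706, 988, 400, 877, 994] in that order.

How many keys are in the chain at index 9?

2

229 → bucket 9
106 → bucket 6
746 → bucket 6 (collision)
702 → bucket 2
321 → bucket 1
68 → bucket 8
679 → bucket 9 (collision)
706 → bucket 6 (collision)
988 → bucket 8 (collision)
400 → bucket 0
877 → bucket 7
994 → bucket 4
Final buckets:
0: 400
1: 321
2: 702
3: ∅
4: 994
5: ∅
6: 106 -> 746 -> 706
7: 877
8: 68 -> 988
9: 229 -> 679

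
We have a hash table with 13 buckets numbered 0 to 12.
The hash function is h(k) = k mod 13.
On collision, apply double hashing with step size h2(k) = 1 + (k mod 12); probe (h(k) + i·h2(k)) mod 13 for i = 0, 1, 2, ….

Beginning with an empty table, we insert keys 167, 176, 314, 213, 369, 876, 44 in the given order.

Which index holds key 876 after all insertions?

Insert 167: h=11, slot 11 empty => index 11.
Insert 176: h=7, slot 7 empty => index 7.
Insert 314: h=2, slot 2 empty => index 2.
Insert 213: h=5, slot 5 empty => index 5.
Insert 369: h=5, h2=10, slots 5,2 occupied => index 12.
Insert 876: h=5, h2=1, slot 5 occupied => index 6.
Insert 44: h=5, h2=9, slot 5 occupied => index 1.
Table: [_, 44, 314, _, _, 213, 876, 176, _, _, _, 167, 369]

6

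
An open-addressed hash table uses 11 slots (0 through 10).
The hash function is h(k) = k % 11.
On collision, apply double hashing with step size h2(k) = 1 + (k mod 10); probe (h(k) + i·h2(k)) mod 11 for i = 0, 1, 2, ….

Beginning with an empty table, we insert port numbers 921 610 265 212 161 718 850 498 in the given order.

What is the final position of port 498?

6

921 hashes to 8; slot 8 is free => place at 8.
610 hashes to 5; slot 5 is free => place at 5.
265 hashes to 1; slot 1 is free => place at 1.
212 hashes to 3; slot 3 is free => place at 3.
161 hashes to 7; slot 7 is free => place at 7.
718 hashes to 3, h2=9; 3,1 taken => place at 10.
850 hashes to 3, h2=1; 3 taken => place at 4.
498 hashes to 3, h2=9; 3,1,10,8 taken => place at 6.
Table: [_, 265, _, 212, 850, 610, 498, 161, 921, _, 718]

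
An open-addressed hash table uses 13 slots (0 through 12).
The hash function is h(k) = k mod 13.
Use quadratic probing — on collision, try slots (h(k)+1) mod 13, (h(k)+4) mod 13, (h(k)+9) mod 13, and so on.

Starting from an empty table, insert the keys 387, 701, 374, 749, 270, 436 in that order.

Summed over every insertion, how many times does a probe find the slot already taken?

387: h=10 → slot 10
701: h=12 → slot 12
374: h=10, probe 10,11 → slot 11
749: h=8 → slot 8
270: h=10, probe 10,11,1 → slot 1
436: h=7 → slot 7
Table: [., 270, ., ., ., ., ., 436, 749, ., 387, 374, 701]

3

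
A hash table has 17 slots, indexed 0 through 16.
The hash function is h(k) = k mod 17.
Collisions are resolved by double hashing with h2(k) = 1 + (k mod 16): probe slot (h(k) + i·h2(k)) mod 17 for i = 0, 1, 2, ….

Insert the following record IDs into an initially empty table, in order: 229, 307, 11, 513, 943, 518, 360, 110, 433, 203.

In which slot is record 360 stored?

12

Insert 229: h=8, slot 8 empty -> index 8.
Insert 307: h=1, slot 1 empty -> index 1.
Insert 11: h=11, slot 11 empty -> index 11.
Insert 513: h=3, slot 3 empty -> index 3.
Insert 943: h=8, h2=16, slot 8 occupied -> index 7.
Insert 518: h=8, h2=7, slot 8 occupied -> index 15.
Insert 360: h=3, h2=9, slot 3 occupied -> index 12.
Insert 110: h=8, h2=15, slot 8 occupied -> index 6.
Insert 433: h=8, h2=2, slot 8 occupied -> index 10.
Insert 203: h=16, slot 16 empty -> index 16.
Table: [∅, 307, ∅, 513, ∅, ∅, 110, 943, 229, ∅, 433, 11, 360, ∅, ∅, 518, 203]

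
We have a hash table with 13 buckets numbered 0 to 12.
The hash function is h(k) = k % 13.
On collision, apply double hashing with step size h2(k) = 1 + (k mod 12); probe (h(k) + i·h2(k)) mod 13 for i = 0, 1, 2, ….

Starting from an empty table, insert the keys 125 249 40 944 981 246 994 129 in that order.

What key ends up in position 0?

125: h=8 → slot 8
249: h=2 → slot 2
40: h=1 → slot 1
944: h=8, h2=9, probe 8,4 → slot 4
981: h=6 → slot 6
246: h=12 → slot 12
994: h=6, h2=11, probe 6,4,2,0 → slot 0
129: h=12, h2=10, probe 12,9 → slot 9
Table: [994, 40, 249, ∅, 944, ∅, 981, ∅, 125, 129, ∅, ∅, 246]

994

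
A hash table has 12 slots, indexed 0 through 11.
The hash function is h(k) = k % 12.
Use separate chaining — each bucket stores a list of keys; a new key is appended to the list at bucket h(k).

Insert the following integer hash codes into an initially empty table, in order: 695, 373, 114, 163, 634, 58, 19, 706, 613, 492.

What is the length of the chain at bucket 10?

3

695 -> bucket 11
373 -> bucket 1
114 -> bucket 6
163 -> bucket 7
634 -> bucket 10
58 -> bucket 10 (collision)
19 -> bucket 7 (collision)
706 -> bucket 10 (collision)
613 -> bucket 1 (collision)
492 -> bucket 0
Final buckets:
0: 492
1: 373 -> 613
2: ∅
3: ∅
4: ∅
5: ∅
6: 114
7: 163 -> 19
8: ∅
9: ∅
10: 634 -> 58 -> 706
11: 695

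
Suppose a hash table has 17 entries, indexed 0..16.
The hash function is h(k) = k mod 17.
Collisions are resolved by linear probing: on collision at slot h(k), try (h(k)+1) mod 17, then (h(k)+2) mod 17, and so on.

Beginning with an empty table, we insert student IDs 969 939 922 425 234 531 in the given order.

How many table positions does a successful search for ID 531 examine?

3

Insert 969: h=0, slot 0 empty => index 0.
Insert 939: h=4, slot 4 empty => index 4.
Insert 922: h=4, slot 4 occupied => index 5.
Insert 425: h=0, slot 0 occupied => index 1.
Insert 234: h=13, slot 13 empty => index 13.
Insert 531: h=4, slots 4,5 occupied => index 6.
Table: [969, 425, -, -, 939, 922, 531, -, -, -, -, -, -, 234, -, -, -]
Lookup 531: h=4, probe 4,5,6 → found at 6.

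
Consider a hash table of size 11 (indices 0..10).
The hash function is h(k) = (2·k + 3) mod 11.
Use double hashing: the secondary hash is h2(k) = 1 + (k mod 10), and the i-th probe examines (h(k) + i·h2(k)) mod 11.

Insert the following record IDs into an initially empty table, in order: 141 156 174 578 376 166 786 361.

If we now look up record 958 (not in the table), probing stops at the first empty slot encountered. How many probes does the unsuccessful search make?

Insert 141: h=10, slot 10 empty -> index 10.
Insert 156: h=7, slot 7 empty -> index 7.
Insert 174: h=10, h2=5, slot 10 occupied -> index 4.
Insert 578: h=4, h2=9, slot 4 occupied -> index 2.
Insert 376: h=7, h2=7, slot 7 occupied -> index 3.
Insert 166: h=5, slot 5 empty -> index 5.
Insert 786: h=2, h2=7, slot 2 occupied -> index 9.
Insert 361: h=10, h2=2, slot 10 occupied -> index 1.
Table: [—, 361, 578, 376, 174, 166, —, 156, —, 786, 141]
Lookup 958: h=5, h2=9, probe 5,3,1,10,8 → slot 8 empty, not found.

5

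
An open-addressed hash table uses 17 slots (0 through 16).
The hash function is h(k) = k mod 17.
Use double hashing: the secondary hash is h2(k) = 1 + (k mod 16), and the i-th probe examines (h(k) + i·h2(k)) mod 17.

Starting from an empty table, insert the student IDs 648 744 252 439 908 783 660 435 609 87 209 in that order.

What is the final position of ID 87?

9

648: h=2 -> slot 2
744: h=13 -> slot 13
252: h=14 -> slot 14
439: h=14, h2=8, probe 14,5 -> slot 5
908: h=7 -> slot 7
783: h=1 -> slot 1
660: h=14, h2=5, probe 14,2,7,12 -> slot 12
435: h=10 -> slot 10
609: h=14, h2=2, probe 14,16 -> slot 16
87: h=2, h2=8, probe 2,10,1,9 -> slot 9
209: h=5, h2=2, probe 5,7,9,11 -> slot 11
Table: [—, 783, 648, —, —, 439, —, 908, —, 87, 435, 209, 660, 744, 252, —, 609]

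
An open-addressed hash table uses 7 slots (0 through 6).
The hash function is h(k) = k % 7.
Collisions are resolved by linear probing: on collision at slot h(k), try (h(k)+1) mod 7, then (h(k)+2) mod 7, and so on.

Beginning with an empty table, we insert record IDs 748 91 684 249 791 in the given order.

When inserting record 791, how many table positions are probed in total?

748 hashes to 6; slot 6 is free → place at 6.
91 hashes to 0; slot 0 is free → place at 0.
684 hashes to 5; slot 5 is free → place at 5.
249 hashes to 4; slot 4 is free → place at 4.
791 hashes to 0; 0 taken → place at 1.
Table: [91, 791, —, —, 249, 684, 748]

2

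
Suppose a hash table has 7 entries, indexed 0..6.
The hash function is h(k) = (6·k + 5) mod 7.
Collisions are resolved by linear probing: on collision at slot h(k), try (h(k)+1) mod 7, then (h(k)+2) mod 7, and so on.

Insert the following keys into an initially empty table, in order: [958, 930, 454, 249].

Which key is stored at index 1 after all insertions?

454

Insert 958: h=6, slot 6 empty → index 6.
Insert 930: h=6, slot 6 occupied → index 0.
Insert 454: h=6, slots 6,0 occupied → index 1.
Insert 249: h=1, slot 1 occupied → index 2.
Table: [930, 454, 249, ∅, ∅, ∅, 958]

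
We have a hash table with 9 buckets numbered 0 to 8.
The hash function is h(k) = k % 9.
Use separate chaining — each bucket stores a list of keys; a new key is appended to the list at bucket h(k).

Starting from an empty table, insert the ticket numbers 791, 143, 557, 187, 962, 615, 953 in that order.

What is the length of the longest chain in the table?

791 → bucket 8
143 → bucket 8 (collision)
557 → bucket 8 (collision)
187 → bucket 7
962 → bucket 8 (collision)
615 → bucket 3
953 → bucket 8 (collision)
Final buckets:
0: .
1: .
2: .
3: 615
4: .
5: .
6: .
7: 187
8: 791 -> 143 -> 557 -> 962 -> 953

5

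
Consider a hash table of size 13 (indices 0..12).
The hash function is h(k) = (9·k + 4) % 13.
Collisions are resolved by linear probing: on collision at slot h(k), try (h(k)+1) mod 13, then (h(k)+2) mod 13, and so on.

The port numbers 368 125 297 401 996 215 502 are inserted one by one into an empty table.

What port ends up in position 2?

368 hashes to 1; slot 1 is free -> place at 1.
125 hashes to 11; slot 11 is free -> place at 11.
297 hashes to 12; slot 12 is free -> place at 12.
401 hashes to 12; 12 taken -> place at 0.
996 hashes to 11; 11,12,0,1 taken -> place at 2.
215 hashes to 2; 2 taken -> place at 3.
502 hashes to 11; 11,12,0,1,2,3 taken -> place at 4.
Table: [401, 368, 996, 215, 502, ., ., ., ., ., ., 125, 297]

996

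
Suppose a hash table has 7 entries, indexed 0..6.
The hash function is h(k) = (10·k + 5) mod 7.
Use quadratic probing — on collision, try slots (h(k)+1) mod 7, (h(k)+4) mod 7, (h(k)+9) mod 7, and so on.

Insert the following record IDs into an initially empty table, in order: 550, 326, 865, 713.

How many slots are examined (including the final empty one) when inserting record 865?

3

550: h=3 → slot 3
326: h=3, probe 3,4 → slot 4
865: h=3, probe 3,4,0 → slot 0
713: h=2 → slot 2
Table: [865, _, 713, 550, 326, _, _]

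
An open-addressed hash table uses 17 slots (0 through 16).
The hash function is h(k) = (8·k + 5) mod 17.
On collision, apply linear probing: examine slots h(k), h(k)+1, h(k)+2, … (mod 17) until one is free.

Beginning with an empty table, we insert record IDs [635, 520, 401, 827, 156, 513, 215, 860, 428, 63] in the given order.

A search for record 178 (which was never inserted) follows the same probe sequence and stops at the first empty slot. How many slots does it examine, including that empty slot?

635 hashes to 2; slot 2 is free → place at 2.
520 hashes to 0; slot 0 is free → place at 0.
401 hashes to 0; 0 taken → place at 1.
827 hashes to 8; slot 8 is free → place at 8.
156 hashes to 12; slot 12 is free → place at 12.
513 hashes to 12; 12 taken → place at 13.
215 hashes to 8; 8 taken → place at 9.
860 hashes to 0; 0,1,2 taken → place at 3.
428 hashes to 12; 12,13 taken → place at 14.
63 hashes to 16; slot 16 is free → place at 16.
Table: [520, 401, 635, 860, ∅, ∅, ∅, ∅, 827, 215, ∅, ∅, 156, 513, 428, ∅, 63]
Lookup 178: h=1, probe 1,2,3,4 → slot 4 empty, not found.

4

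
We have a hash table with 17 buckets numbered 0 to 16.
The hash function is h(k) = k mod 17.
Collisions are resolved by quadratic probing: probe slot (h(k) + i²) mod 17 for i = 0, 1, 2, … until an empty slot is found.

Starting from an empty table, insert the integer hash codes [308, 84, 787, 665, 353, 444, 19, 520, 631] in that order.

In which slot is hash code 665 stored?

308: h=2 => slot 2
84: h=16 => slot 16
787: h=5 => slot 5
665: h=2, probe 2,3 => slot 3
353: h=13 => slot 13
444: h=2, probe 2,3,6 => slot 6
19: h=2, probe 2,3,6,11 => slot 11
520: h=10 => slot 10
631: h=2, probe 2,3,6,11,1 => slot 1
Table: [_, 631, 308, 665, _, 787, 444, _, _, _, 520, 19, _, 353, _, _, 84]

3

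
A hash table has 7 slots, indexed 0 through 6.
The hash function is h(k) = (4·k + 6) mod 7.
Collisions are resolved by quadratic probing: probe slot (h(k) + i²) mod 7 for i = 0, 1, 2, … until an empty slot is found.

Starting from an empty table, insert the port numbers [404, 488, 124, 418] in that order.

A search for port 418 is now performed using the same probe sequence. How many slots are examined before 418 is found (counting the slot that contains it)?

4

404 hashes to 5; slot 5 is free => place at 5.
488 hashes to 5; 5 taken => place at 6.
124 hashes to 5; 5,6 taken => place at 2.
418 hashes to 5; 5,6,2 taken => place at 0.
Table: [418, —, 124, —, —, 404, 488]
Lookup 418: h=5, probe 5,6,2,0 → found at 0.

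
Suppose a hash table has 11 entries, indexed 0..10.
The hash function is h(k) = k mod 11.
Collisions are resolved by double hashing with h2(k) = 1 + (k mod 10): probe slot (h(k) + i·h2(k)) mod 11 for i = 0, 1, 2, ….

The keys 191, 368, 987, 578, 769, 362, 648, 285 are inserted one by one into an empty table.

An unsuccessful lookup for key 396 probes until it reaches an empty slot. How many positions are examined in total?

2

Insert 191: h=4, slot 4 empty -> index 4.
Insert 368: h=5, slot 5 empty -> index 5.
Insert 987: h=8, slot 8 empty -> index 8.
Insert 578: h=6, slot 6 empty -> index 6.
Insert 769: h=10, slot 10 empty -> index 10.
Insert 362: h=10, h2=3, slot 10 occupied -> index 2.
Insert 648: h=10, h2=9, slots 10,8,6,4,2 occupied -> index 0.
Insert 285: h=10, h2=6, slots 10,5,0,6 occupied -> index 1.
Table: [648, 285, 362, ∅, 191, 368, 578, ∅, 987, ∅, 769]
Lookup 396: h=0, h2=7, probe 0,7 → slot 7 empty, not found.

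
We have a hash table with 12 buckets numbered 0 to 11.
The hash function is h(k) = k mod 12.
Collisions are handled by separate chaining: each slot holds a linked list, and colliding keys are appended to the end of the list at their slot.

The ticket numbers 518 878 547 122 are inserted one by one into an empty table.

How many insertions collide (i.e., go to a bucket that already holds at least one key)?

Insert 518: h=2, bucket 2 empty -> new chain.
Insert 878: h=2, bucket 2 nonempty -> append to chain.
Insert 547: h=7, bucket 7 empty -> new chain.
Insert 122: h=2, bucket 2 nonempty -> append to chain.
Final buckets:
0: ∅
1: ∅
2: 518 -> 878 -> 122
3: ∅
4: ∅
5: ∅
6: ∅
7: 547
8: ∅
9: ∅
10: ∅
11: ∅

2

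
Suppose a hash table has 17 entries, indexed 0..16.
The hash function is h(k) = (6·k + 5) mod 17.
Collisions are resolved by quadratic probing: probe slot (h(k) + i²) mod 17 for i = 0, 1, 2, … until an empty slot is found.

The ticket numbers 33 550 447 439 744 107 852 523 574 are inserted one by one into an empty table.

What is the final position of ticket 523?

33: h=16 => slot 16
550: h=7 => slot 7
447: h=1 => slot 1
439: h=4 => slot 4
744: h=15 => slot 15
107: h=1, probe 1,2 => slot 2
852: h=0 => slot 0
523: h=15, probe 15,16,2,7,14 => slot 14
574: h=15, probe 15,16,2,7,14,6 => slot 6
Table: [852, 447, 107, ., 439, ., 574, 550, ., ., ., ., ., ., 523, 744, 33]

14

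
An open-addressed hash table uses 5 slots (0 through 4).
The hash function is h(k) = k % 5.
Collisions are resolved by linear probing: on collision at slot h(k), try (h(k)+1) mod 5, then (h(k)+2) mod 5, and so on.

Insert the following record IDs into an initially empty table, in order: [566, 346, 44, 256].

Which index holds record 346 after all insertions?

566: h=1 → slot 1
346: h=1, probe 1,2 → slot 2
44: h=4 → slot 4
256: h=1, probe 1,2,3 → slot 3
Table: [_, 566, 346, 256, 44]

2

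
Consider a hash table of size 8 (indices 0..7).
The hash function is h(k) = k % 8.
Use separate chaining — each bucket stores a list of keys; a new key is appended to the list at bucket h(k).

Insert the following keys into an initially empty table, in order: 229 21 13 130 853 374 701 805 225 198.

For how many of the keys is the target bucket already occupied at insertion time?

6

Insert 229: h=5, bucket 5 empty -> new chain.
Insert 21: h=5, bucket 5 nonempty -> append to chain.
Insert 13: h=5, bucket 5 nonempty -> append to chain.
Insert 130: h=2, bucket 2 empty -> new chain.
Insert 853: h=5, bucket 5 nonempty -> append to chain.
Insert 374: h=6, bucket 6 empty -> new chain.
Insert 701: h=5, bucket 5 nonempty -> append to chain.
Insert 805: h=5, bucket 5 nonempty -> append to chain.
Insert 225: h=1, bucket 1 empty -> new chain.
Insert 198: h=6, bucket 6 nonempty -> append to chain.
Final buckets:
0: ∅
1: 225
2: 130
3: ∅
4: ∅
5: 229 -> 21 -> 13 -> 853 -> 701 -> 805
6: 374 -> 198
7: ∅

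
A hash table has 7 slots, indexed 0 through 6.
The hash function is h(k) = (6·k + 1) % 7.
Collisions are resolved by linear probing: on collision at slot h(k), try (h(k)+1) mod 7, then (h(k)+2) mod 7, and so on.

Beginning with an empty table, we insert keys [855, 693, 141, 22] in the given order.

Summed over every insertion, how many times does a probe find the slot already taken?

5

855: h=0 -> slot 0
693: h=1 -> slot 1
141: h=0, probe 0,1,2 -> slot 2
22: h=0, probe 0,1,2,3 -> slot 3
Table: [855, 693, 141, 22, _, _, _]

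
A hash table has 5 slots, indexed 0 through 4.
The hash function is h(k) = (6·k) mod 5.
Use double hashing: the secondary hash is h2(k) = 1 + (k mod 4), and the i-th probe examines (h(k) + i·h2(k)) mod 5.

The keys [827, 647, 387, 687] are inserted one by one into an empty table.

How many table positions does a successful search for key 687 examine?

4

827: h=2 => slot 2
647: h=2, h2=4, probe 2,1 => slot 1
387: h=2, h2=4, probe 2,1,0 => slot 0
687: h=2, h2=4, probe 2,1,0,4 => slot 4
Table: [387, 647, 827, -, 687]
Lookup 687: h=2, h2=4, probe 2,1,0,4 → found at 4.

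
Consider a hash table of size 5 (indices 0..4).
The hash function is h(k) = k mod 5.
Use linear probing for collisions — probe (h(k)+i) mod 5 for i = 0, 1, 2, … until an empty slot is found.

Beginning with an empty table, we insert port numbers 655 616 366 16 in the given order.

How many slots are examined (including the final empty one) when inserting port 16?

3

655: h=0 -> slot 0
616: h=1 -> slot 1
366: h=1, probe 1,2 -> slot 2
16: h=1, probe 1,2,3 -> slot 3
Table: [655, 616, 366, 16, ∅]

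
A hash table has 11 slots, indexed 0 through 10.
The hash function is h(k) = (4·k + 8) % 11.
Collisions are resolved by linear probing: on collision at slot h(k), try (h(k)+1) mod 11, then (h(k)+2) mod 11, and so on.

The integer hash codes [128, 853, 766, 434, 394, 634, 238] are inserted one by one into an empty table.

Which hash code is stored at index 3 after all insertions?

128

128 hashes to 3; slot 3 is free -> place at 3.
853 hashes to 10; slot 10 is free -> place at 10.
766 hashes to 3; 3 taken -> place at 4.
434 hashes to 6; slot 6 is free -> place at 6.
394 hashes to 0; slot 0 is free -> place at 0.
634 hashes to 3; 3,4 taken -> place at 5.
238 hashes to 3; 3,4,5,6 taken -> place at 7.
Table: [394, -, -, 128, 766, 634, 434, 238, -, -, 853]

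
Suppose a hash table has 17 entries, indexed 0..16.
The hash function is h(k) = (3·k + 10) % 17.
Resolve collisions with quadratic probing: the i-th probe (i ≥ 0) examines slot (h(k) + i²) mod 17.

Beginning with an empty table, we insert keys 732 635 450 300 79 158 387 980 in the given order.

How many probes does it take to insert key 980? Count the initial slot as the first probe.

4

732: h=13 => slot 13
635: h=11 => slot 11
450: h=0 => slot 0
300: h=9 => slot 9
79: h=9, probe 9,10 => slot 10
158: h=8 => slot 8
387: h=15 => slot 15
980: h=9, probe 9,10,13,1 => slot 1
Table: [450, 980, —, —, —, —, —, —, 158, 300, 79, 635, —, 732, —, 387, —]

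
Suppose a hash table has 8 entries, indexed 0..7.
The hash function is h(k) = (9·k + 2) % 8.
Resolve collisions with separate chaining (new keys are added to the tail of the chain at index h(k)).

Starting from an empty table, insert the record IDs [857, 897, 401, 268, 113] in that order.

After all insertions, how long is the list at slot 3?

Insert 857: h=3, bucket 3 empty → new chain.
Insert 897: h=3, bucket 3 nonempty → append to chain.
Insert 401: h=3, bucket 3 nonempty → append to chain.
Insert 268: h=6, bucket 6 empty → new chain.
Insert 113: h=3, bucket 3 nonempty → append to chain.
Final buckets:
0: ∅
1: ∅
2: ∅
3: 857 -> 897 -> 401 -> 113
4: ∅
5: ∅
6: 268
7: ∅

4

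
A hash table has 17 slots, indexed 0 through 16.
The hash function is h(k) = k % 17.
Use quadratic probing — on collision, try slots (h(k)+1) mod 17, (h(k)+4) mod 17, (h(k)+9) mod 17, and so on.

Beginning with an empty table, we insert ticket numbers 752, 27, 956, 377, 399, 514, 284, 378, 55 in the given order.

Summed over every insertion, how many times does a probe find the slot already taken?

752 hashes to 4; slot 4 is free -> place at 4.
27 hashes to 10; slot 10 is free -> place at 10.
956 hashes to 4; 4 taken -> place at 5.
377 hashes to 3; slot 3 is free -> place at 3.
399 hashes to 8; slot 8 is free -> place at 8.
514 hashes to 4; 4,5,8 taken -> place at 13.
284 hashes to 12; slot 12 is free -> place at 12.
378 hashes to 4; 4,5,8,13,3,12 taken -> place at 6.
55 hashes to 4; 4,5,8,13,3,12,6 taken -> place at 2.
Table: [∅, ∅, 55, 377, 752, 956, 378, ∅, 399, ∅, 27, ∅, 284, 514, ∅, ∅, ∅]

17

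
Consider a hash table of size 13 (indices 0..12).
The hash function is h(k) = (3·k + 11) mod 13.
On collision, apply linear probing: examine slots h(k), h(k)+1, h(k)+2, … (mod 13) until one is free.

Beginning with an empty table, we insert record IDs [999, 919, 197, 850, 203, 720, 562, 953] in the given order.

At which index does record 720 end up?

1

999: h=5 → slot 5
919: h=12 → slot 12
197: h=4 → slot 4
850: h=0 → slot 0
203: h=9 → slot 9
720: h=0, probe 0,1 → slot 1
562: h=7 → slot 7
953: h=10 → slot 10
Table: [850, 720, ., ., 197, 999, ., 562, ., 203, 953, ., 919]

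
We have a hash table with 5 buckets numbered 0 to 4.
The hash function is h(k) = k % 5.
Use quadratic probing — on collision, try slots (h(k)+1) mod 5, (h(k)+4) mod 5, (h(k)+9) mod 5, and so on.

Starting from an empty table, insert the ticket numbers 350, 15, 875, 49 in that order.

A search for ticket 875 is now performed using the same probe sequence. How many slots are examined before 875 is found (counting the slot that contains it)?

3

350 hashes to 0; slot 0 is free => place at 0.
15 hashes to 0; 0 taken => place at 1.
875 hashes to 0; 0,1 taken => place at 4.
49 hashes to 4; 4,0 taken => place at 3.
Table: [350, 15, —, 49, 875]
Lookup 875: h=0, probe 0,1,4 → found at 4.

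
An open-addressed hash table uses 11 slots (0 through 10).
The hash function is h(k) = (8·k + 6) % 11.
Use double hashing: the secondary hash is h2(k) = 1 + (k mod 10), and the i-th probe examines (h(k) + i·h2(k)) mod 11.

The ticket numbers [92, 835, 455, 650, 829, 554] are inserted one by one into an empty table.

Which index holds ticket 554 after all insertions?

92: h=5 => slot 5
835: h=9 => slot 9
455: h=5, h2=6, probe 5,0 => slot 0
650: h=3 => slot 3
829: h=5, h2=10, probe 5,4 => slot 4
554: h=5, h2=5, probe 5,10 => slot 10
Table: [455, —, —, 650, 829, 92, —, —, —, 835, 554]

10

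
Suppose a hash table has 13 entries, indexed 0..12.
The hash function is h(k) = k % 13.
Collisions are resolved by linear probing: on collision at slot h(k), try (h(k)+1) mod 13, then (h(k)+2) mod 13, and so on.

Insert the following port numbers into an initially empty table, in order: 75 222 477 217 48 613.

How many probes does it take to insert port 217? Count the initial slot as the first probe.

3

75 hashes to 10; slot 10 is free => place at 10.
222 hashes to 1; slot 1 is free => place at 1.
477 hashes to 9; slot 9 is free => place at 9.
217 hashes to 9; 9,10 taken => place at 11.
48 hashes to 9; 9,10,11 taken => place at 12.
613 hashes to 2; slot 2 is free => place at 2.
Table: [—, 222, 613, —, —, —, —, —, —, 477, 75, 217, 48]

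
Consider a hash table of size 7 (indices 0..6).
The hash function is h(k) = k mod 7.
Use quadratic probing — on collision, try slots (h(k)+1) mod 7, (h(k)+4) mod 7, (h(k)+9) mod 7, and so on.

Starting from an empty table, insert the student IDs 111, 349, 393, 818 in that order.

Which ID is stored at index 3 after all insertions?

111: h=6 -> slot 6
349: h=6, probe 6,0 -> slot 0
393: h=1 -> slot 1
818: h=6, probe 6,0,3 -> slot 3
Table: [349, 393, —, 818, —, —, 111]

818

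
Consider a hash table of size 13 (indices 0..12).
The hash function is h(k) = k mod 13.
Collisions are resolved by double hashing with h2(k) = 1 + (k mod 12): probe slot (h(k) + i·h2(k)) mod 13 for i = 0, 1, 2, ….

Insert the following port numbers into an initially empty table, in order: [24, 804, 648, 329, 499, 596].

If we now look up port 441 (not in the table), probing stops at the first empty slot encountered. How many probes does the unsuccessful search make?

24: h=11 => slot 11
804: h=11, h2=1, probe 11,12 => slot 12
648: h=11, h2=1, probe 11,12,0 => slot 0
329: h=4 => slot 4
499: h=5 => slot 5
596: h=11, h2=9, probe 11,7 => slot 7
Table: [648, —, —, —, 329, 499, —, 596, —, —, —, 24, 804]
Lookup 441: h=12, h2=10, probe 12,9 → slot 9 empty, not found.

2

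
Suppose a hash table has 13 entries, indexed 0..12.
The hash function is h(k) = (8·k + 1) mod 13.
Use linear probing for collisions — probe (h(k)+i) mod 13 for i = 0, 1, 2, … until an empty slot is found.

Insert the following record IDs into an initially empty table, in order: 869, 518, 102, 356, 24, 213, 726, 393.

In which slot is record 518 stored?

12

Insert 869: h=11, slot 11 empty -> index 11.
Insert 518: h=11, slot 11 occupied -> index 12.
Insert 102: h=11, slots 11,12 occupied -> index 0.
Insert 356: h=2, slot 2 empty -> index 2.
Insert 24: h=11, slots 11,12,0 occupied -> index 1.
Insert 213: h=2, slot 2 occupied -> index 3.
Insert 726: h=11, slots 11,12,0,1,2,3 occupied -> index 4.
Insert 393: h=12, slots 12,0,1,2,3,4 occupied -> index 5.
Table: [102, 24, 356, 213, 726, 393, —, —, —, —, —, 869, 518]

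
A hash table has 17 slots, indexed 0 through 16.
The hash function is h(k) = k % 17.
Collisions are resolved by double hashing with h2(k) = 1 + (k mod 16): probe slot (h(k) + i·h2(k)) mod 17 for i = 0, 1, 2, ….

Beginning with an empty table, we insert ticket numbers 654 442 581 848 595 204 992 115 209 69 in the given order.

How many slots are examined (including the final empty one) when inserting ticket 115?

Insert 654: h=8, slot 8 empty => index 8.
Insert 442: h=0, slot 0 empty => index 0.
Insert 581: h=3, slot 3 empty => index 3.
Insert 848: h=15, slot 15 empty => index 15.
Insert 595: h=0, h2=4, slot 0 occupied => index 4.
Insert 204: h=0, h2=13, slot 0 occupied => index 13.
Insert 992: h=6, slot 6 empty => index 6.
Insert 115: h=13, h2=4, slots 13,0,4,8 occupied => index 12.
Insert 209: h=5, slot 5 empty => index 5.
Insert 69: h=1, slot 1 empty => index 1.
Table: [442, 69, _, 581, 595, 209, 992, _, 654, _, _, _, 115, 204, _, 848, _]

5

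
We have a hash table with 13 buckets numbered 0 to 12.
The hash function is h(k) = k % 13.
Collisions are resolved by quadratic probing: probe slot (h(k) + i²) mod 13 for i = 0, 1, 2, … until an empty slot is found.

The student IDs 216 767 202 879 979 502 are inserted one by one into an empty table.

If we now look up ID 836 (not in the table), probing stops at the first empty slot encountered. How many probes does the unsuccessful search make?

216: h=8 => slot 8
767: h=0 => slot 0
202: h=7 => slot 7
879: h=8, probe 8,9 => slot 9
979: h=4 => slot 4
502: h=8, probe 8,9,12 => slot 12
Table: [767, —, —, —, 979, —, —, 202, 216, 879, —, —, 502]
Lookup 836: h=4, probe 4,5 → slot 5 empty, not found.

2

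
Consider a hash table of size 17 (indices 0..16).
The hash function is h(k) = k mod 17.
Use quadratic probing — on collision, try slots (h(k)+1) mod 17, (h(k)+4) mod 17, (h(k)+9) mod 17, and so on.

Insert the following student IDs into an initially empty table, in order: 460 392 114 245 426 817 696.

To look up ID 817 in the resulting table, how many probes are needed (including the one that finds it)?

460 hashes to 1; slot 1 is free -> place at 1.
392 hashes to 1; 1 taken -> place at 2.
114 hashes to 12; slot 12 is free -> place at 12.
245 hashes to 7; slot 7 is free -> place at 7.
426 hashes to 1; 1,2 taken -> place at 5.
817 hashes to 1; 1,2,5 taken -> place at 10.
696 hashes to 16; slot 16 is free -> place at 16.
Table: [., 460, 392, ., ., 426, ., 245, ., ., 817, ., 114, ., ., ., 696]
Lookup 817: h=1, probe 1,2,5,10 → found at 10.

4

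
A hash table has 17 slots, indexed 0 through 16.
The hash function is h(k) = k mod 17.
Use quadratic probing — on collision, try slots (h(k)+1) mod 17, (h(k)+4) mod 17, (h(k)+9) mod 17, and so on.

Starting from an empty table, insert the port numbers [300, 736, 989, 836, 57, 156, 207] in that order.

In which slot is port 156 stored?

Insert 300: h=11, slot 11 empty => index 11.
Insert 736: h=5, slot 5 empty => index 5.
Insert 989: h=3, slot 3 empty => index 3.
Insert 836: h=3, slot 3 occupied => index 4.
Insert 57: h=6, slot 6 empty => index 6.
Insert 156: h=3, slots 3,4 occupied => index 7.
Insert 207: h=3, slots 3,4,7 occupied => index 12.
Table: [—, —, —, 989, 836, 736, 57, 156, —, —, —, 300, 207, —, —, —, —]

7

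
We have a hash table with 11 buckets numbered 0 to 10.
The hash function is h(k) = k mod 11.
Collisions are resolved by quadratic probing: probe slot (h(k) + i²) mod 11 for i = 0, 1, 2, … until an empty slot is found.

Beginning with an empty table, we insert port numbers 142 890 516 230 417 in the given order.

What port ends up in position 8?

230

142 hashes to 10; slot 10 is free => place at 10.
890 hashes to 10; 10 taken => place at 0.
516 hashes to 10; 10,0 taken => place at 3.
230 hashes to 10; 10,0,3 taken => place at 8.
417 hashes to 10; 10,0,3,8 taken => place at 4.
Table: [890, -, -, 516, 417, -, -, -, 230, -, 142]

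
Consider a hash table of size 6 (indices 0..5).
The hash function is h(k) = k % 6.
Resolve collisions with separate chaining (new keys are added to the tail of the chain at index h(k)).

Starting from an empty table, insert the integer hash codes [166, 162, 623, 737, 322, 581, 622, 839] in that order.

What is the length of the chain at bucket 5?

Insert 166: h=4, bucket 4 empty -> new chain.
Insert 162: h=0, bucket 0 empty -> new chain.
Insert 623: h=5, bucket 5 empty -> new chain.
Insert 737: h=5, bucket 5 nonempty -> append to chain.
Insert 322: h=4, bucket 4 nonempty -> append to chain.
Insert 581: h=5, bucket 5 nonempty -> append to chain.
Insert 622: h=4, bucket 4 nonempty -> append to chain.
Insert 839: h=5, bucket 5 nonempty -> append to chain.
Final buckets:
0: 162
1: ∅
2: ∅
3: ∅
4: 166 -> 322 -> 622
5: 623 -> 737 -> 581 -> 839

4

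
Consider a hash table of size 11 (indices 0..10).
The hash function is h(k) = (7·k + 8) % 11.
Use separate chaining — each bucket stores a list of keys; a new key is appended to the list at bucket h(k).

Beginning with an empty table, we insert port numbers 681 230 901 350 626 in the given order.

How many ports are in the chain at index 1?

4

Insert 681: h=1, bucket 1 empty -> new chain.
Insert 230: h=1, bucket 1 nonempty -> append to chain.
Insert 901: h=1, bucket 1 nonempty -> append to chain.
Insert 350: h=5, bucket 5 empty -> new chain.
Insert 626: h=1, bucket 1 nonempty -> append to chain.
Final buckets:
0: -
1: 681 -> 230 -> 901 -> 626
2: -
3: -
4: -
5: 350
6: -
7: -
8: -
9: -
10: -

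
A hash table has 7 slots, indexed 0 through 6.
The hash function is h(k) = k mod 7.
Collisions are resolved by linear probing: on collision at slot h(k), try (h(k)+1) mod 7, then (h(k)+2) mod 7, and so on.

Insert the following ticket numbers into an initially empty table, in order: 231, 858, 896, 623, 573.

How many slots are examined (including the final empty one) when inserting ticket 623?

Insert 231: h=0, slot 0 empty → index 0.
Insert 858: h=4, slot 4 empty → index 4.
Insert 896: h=0, slot 0 occupied → index 1.
Insert 623: h=0, slots 0,1 occupied → index 2.
Insert 573: h=6, slot 6 empty → index 6.
Table: [231, 896, 623, _, 858, _, 573]

3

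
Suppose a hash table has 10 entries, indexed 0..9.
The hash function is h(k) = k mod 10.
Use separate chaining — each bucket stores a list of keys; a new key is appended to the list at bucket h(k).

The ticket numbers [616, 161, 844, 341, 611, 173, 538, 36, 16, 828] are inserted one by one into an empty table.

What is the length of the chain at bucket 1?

3

616 -> bucket 6
161 -> bucket 1
844 -> bucket 4
341 -> bucket 1 (collision)
611 -> bucket 1 (collision)
173 -> bucket 3
538 -> bucket 8
36 -> bucket 6 (collision)
16 -> bucket 6 (collision)
828 -> bucket 8 (collision)
Final buckets:
0: —
1: 161 -> 341 -> 611
2: —
3: 173
4: 844
5: —
6: 616 -> 36 -> 16
7: —
8: 538 -> 828
9: —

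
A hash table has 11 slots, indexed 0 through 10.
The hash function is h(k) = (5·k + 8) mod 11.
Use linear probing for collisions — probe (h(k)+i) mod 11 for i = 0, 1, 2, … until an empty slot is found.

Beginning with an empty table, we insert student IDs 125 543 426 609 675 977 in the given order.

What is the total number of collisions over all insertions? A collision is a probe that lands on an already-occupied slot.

Insert 125: h=6, slot 6 empty => index 6.
Insert 543: h=6, slot 6 occupied => index 7.
Insert 426: h=4, slot 4 empty => index 4.
Insert 609: h=6, slots 6,7 occupied => index 8.
Insert 675: h=6, slots 6,7,8 occupied => index 9.
Insert 977: h=9, slot 9 occupied => index 10.
Table: [∅, ∅, ∅, ∅, 426, ∅, 125, 543, 609, 675, 977]

7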